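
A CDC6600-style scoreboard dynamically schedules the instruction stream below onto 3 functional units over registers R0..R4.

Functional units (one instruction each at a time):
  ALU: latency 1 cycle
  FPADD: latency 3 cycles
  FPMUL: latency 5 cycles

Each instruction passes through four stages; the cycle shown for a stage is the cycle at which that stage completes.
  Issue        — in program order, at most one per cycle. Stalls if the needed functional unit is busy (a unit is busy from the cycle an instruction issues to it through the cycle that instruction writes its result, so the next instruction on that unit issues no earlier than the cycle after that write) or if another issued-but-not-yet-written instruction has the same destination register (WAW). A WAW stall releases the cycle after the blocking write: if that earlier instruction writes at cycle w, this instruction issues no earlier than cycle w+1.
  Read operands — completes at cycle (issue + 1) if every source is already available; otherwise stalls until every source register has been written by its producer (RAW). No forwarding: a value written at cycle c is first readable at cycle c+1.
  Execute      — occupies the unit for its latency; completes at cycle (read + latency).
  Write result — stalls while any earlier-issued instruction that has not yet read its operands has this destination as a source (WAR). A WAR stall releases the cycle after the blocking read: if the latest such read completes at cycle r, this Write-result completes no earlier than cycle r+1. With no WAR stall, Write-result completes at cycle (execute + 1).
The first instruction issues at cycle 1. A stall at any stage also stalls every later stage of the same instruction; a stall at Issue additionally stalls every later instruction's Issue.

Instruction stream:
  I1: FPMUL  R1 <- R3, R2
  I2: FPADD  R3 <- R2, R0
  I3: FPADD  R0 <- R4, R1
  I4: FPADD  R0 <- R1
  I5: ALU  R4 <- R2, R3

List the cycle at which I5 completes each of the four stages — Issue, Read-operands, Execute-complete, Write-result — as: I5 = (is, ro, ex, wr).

I5 = (15, 16, 17, 18)

c1: issue I1 (FPMUL)
c2: I1 read-ops | issue I2 (FPADD)
c3: I2 read-ops
c6: I2 finished on FPADD
c7: I1 finished on FPMUL | I2→R3
c8: I1→R1 | issue I3 (FPADD)
c9: I3 read-ops
c12: I3 finished on FPADD
c13: I3→R0
c14: issue I4 (FPADD)
c15: I4 read-ops | issue I5 (ALU)
c16: I5 read-ops
c17: I5 finished on ALU
c18: I4 finished on FPADD | I5→R4
c19: I4→R0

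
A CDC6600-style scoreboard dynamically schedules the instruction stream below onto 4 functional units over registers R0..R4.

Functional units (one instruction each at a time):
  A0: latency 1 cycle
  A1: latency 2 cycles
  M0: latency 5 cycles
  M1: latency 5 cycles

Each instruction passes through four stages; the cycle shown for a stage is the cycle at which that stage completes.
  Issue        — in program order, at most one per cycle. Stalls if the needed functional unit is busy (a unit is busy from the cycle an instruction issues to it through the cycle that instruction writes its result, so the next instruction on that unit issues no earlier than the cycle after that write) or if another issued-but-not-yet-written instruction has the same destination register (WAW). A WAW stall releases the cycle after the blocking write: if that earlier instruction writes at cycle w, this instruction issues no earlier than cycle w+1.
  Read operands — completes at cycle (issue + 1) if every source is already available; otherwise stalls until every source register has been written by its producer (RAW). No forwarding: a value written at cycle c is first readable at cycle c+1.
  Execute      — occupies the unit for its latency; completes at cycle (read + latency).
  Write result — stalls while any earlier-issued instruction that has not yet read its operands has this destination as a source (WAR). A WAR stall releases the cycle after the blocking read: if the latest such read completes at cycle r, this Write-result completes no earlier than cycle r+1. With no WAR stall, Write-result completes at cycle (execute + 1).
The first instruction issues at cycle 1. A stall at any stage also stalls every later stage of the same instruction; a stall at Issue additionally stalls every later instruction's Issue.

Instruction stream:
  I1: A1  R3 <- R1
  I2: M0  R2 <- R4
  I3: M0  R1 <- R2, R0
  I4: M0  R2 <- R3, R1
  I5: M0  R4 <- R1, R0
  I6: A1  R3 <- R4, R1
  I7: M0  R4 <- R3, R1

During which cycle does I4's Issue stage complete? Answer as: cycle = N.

[1] issue I1 (A1)
[2] I1 read-ops · issue I2 (M0)
[3] I2 read-ops
[4] I1 finished on A1
[5] I1→R3
[8] I2 finished on M0
[9] I2→R2
[10] issue I3 (M0)
[11] I3 read-ops
[16] I3 finished on M0
[17] I3→R1
[18] issue I4 (M0)
[19] I4 read-ops
[24] I4 finished on M0
[25] I4→R2
[26] issue I5 (M0)
[27] I5 read-ops · issue I6 (A1)
[32] I5 finished on M0
[33] I5→R4
[34] I6 read-ops · issue I7 (M0)
[36] I6 finished on A1
[37] I6→R3
[38] I7 read-ops
[43] I7 finished on M0
[44] I7→R4

cycle = 18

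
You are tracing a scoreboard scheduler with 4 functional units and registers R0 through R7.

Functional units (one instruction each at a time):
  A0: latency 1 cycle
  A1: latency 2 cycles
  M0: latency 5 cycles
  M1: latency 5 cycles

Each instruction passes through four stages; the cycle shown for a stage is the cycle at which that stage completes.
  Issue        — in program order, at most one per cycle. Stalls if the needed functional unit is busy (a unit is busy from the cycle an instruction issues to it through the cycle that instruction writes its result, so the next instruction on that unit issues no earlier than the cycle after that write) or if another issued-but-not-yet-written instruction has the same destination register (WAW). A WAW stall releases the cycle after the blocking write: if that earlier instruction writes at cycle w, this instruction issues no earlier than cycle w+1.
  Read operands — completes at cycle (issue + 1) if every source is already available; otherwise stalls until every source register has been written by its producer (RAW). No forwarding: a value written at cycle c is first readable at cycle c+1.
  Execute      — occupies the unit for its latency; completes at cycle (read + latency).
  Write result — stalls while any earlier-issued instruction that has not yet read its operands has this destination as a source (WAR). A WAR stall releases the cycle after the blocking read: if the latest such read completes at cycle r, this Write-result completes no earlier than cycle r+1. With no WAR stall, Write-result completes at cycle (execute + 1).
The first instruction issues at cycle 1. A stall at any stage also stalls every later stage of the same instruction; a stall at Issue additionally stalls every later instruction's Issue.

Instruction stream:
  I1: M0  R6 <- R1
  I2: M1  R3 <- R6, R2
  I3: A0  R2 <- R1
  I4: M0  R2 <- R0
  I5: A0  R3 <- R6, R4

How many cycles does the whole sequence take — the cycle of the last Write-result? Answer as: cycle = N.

cycle = 19

[1] I1 dispatched to M0
[2] I1 operands ready · I2 dispatched to M1
[3] I3 dispatched to A0
[4] I3 operands ready
[5] I3 complete
[7] I1 complete
[8] R6←I1
[9] I2 operands ready
[10] R2←I3
[11] I4 dispatched to M0
[12] I4 operands ready
[14] I2 complete
[15] R3←I2
[16] I5 dispatched to A0
[17] I4 complete · I5 operands ready
[18] R2←I4 · I5 complete
[19] R3←I5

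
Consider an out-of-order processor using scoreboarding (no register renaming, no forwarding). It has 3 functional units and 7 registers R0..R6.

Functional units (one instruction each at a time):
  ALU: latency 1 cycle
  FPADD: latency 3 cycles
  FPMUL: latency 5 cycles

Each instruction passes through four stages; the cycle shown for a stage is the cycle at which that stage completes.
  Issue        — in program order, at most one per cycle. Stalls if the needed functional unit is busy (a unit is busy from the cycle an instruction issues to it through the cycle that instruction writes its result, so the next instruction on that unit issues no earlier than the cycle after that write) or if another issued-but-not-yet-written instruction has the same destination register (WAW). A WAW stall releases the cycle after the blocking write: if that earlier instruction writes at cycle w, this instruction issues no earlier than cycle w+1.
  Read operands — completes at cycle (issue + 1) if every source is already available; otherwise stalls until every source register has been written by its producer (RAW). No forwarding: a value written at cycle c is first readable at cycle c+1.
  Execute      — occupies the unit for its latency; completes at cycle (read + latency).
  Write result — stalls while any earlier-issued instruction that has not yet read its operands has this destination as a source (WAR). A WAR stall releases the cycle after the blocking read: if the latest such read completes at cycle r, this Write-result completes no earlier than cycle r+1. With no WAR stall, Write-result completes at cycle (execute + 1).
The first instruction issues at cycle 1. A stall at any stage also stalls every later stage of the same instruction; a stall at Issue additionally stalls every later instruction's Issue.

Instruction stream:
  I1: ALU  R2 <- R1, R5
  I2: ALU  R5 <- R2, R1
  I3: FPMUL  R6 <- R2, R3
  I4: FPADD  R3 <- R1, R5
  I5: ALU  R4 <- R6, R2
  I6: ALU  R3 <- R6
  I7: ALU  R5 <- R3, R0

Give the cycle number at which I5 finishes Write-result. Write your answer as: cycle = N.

  I1 | 1 | 2 | 3 | 4
  I2 | 5 | 6 | 7 | 8   struct: ALU busy until I1 writes@4
  I3 | 6 | 7 | 12 | 13
  I4 | 7 | 9 | 12 | 13   RAW R5: wait I2 write@8
  I5 | 9 | 14 | 15 | 16   struct: ALU busy until I2 writes@8 · RAW R6: wait I3 write@13
  I6 | 17 | 18 | 19 | 20   struct: ALU busy until I5 writes@16
  I7 | 21 | 22 | 23 | 24   struct: ALU busy until I6 writes@20

cycle = 16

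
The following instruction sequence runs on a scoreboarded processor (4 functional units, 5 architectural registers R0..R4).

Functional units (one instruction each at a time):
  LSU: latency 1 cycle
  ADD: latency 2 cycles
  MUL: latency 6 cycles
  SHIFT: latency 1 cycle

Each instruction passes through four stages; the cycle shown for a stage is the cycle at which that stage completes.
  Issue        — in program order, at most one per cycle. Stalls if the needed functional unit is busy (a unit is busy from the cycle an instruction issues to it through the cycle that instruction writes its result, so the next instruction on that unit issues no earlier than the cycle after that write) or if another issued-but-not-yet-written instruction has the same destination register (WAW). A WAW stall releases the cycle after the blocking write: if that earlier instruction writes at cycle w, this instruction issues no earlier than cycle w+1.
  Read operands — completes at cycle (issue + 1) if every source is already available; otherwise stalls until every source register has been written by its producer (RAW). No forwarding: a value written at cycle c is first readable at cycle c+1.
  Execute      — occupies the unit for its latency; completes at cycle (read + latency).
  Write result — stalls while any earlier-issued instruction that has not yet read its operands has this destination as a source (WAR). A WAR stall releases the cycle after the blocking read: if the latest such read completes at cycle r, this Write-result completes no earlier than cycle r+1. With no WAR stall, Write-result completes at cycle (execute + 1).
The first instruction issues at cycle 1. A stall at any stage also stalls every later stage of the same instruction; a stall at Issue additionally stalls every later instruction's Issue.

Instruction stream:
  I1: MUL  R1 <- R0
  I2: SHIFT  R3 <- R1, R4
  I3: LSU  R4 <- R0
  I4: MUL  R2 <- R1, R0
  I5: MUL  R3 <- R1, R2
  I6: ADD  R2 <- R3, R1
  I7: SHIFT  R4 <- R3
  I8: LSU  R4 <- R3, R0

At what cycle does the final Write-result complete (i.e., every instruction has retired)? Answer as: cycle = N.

I1: IS=1 RO=2 EX=8 WR=9
I2: IS=2 RO=10 EX=11 WR=12  [RAW R1: wait I1 write@9]
I3: IS=3 RO=4 EX=5 WR=11  [WAR R4: wait I2 read@10]
I4: IS=10 RO=11 EX=17 WR=18  [struct: MUL busy until I1 writes@9]
I5: IS=19 RO=20 EX=26 WR=27  [struct: MUL busy until I4 writes@18]
I6: IS=20 RO=28 EX=30 WR=31  [RAW R3: wait I5 write@27]
I7: IS=21 RO=28 EX=29 WR=30  [RAW R3: wait I5 write@27]
I8: IS=31 RO=32 EX=33 WR=34  [WAW R4: wait I7 write@30]

cycle = 34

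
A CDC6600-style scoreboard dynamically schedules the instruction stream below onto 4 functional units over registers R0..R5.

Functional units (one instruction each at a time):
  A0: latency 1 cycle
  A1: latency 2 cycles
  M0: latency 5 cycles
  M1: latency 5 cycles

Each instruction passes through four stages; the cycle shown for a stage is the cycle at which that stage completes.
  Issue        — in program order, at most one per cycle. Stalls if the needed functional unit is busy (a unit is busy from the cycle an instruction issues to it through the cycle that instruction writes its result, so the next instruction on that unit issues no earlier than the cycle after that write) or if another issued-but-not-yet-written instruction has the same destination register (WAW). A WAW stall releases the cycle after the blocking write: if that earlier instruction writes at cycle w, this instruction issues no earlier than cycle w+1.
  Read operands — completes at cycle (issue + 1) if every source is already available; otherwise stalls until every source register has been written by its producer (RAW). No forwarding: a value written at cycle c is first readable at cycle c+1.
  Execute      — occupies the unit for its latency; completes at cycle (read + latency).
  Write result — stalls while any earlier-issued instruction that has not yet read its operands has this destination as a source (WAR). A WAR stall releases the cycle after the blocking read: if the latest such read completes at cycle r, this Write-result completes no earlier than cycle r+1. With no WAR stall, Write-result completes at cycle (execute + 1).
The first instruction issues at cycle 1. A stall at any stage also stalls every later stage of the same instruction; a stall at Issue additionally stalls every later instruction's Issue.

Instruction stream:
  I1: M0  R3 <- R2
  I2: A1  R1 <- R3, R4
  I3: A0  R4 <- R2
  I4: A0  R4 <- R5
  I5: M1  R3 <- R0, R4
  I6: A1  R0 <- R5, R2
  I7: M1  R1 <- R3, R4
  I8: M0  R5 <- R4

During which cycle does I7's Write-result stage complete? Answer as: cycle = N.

cycle = 29

t=1  I1 issues→M0
t=2  I1 reads | I2 issues→A1
t=3  I3 issues→A0
t=4  I3 reads
t=5  I3 exec-done
t=7  I1 exec-done
t=8  I1 writes R3
t=9  I2 reads
t=10  I3 writes R4
t=11  I2 exec-done | I4 issues→A0
t=12  I2 writes R1 | I4 reads | I5 issues→M1
t=13  I4 exec-done | I6 issues→A1
t=14  I4 writes R4 | I6 reads
t=15  I5 reads
t=16  I6 exec-done
t=17  I6 writes R0
t=20  I5 exec-done
t=21  I5 writes R3
t=22  I7 issues→M1
t=23  I7 reads | I8 issues→M0
t=24  I8 reads
t=28  I7 exec-done
t=29  I7 writes R1 | I8 exec-done
t=30  I8 writes R5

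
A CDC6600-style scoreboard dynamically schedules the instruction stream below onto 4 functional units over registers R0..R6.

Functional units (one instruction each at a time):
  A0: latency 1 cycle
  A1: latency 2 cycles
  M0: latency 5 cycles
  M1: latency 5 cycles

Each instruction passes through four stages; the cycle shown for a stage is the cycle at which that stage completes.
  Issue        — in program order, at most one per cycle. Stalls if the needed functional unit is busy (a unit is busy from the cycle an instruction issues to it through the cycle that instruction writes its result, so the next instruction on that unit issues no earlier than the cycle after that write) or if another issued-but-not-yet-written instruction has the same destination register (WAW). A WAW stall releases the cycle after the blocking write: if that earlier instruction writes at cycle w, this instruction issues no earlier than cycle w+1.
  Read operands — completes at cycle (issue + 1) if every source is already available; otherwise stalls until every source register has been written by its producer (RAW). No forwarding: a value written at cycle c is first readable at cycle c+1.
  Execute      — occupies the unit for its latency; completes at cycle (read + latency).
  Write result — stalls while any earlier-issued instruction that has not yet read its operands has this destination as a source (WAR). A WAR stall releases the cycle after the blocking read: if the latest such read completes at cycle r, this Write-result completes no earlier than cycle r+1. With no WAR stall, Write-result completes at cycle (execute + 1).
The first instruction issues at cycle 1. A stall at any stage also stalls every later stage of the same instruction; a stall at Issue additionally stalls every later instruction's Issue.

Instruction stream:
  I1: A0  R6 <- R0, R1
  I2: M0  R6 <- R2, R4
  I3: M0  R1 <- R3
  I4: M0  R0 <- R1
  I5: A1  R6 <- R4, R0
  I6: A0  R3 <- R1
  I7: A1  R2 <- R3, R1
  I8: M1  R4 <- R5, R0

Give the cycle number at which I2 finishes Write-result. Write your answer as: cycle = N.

cycle = 12

1) issue 1, read 2, done 3, write 4
2) issue 5, read 6, done 11, write 12  <WAW R6: wait I1 write@4>
3) issue 13, read 14, done 19, write 20  <struct: M0 busy until I2 writes@12>
4) issue 21, read 22, done 27, write 28  <struct: M0 busy until I3 writes@20>
5) issue 22, read 29, done 31, write 32  <RAW R0: wait I4 write@28>
6) issue 23, read 24, done 25, write 26
7) issue 33, read 34, done 36, write 37  <struct: A1 busy until I5 writes@32>
8) issue 34, read 35, done 40, write 41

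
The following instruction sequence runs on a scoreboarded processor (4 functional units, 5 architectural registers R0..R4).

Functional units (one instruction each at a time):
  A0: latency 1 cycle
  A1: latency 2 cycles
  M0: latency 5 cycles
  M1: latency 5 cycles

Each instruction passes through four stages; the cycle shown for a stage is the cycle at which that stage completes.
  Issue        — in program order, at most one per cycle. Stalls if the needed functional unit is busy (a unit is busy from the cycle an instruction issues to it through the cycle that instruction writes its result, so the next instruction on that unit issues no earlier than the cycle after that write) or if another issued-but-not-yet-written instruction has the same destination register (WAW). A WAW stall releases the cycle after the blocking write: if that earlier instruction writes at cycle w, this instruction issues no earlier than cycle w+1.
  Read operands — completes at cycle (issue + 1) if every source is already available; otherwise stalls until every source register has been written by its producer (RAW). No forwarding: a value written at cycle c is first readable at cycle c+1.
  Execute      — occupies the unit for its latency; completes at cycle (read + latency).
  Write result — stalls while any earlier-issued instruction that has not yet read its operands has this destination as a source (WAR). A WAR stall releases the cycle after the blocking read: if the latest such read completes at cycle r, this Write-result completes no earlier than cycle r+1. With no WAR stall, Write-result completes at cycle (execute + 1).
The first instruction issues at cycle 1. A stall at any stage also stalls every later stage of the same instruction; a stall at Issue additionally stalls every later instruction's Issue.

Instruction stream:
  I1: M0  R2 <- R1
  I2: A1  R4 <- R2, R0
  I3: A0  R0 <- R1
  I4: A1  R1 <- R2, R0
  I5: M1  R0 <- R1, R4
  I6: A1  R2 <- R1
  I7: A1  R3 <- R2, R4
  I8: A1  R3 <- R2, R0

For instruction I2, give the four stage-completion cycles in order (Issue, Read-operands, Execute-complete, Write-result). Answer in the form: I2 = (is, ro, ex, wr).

t=1  I1 issues→M0
t=2  I1 reads, I2 issues→A1
t=3  I3 issues→A0
t=4  I3 reads
t=5  I3 exec-done
t=7  I1 exec-done
t=8  I1 writes R2
t=9  I2 reads
t=10  I3 writes R0
t=11  I2 exec-done
t=12  I2 writes R4
t=13  I4 issues→A1
t=14  I4 reads, I5 issues→M1
t=16  I4 exec-done
t=17  I4 writes R1
t=18  I5 reads, I6 issues→A1
t=19  I6 reads
t=21  I6 exec-done
t=22  I6 writes R2
t=23  I5 exec-done, I7 issues→A1
t=24  I5 writes R0, I7 reads
t=26  I7 exec-done
t=27  I7 writes R3
t=28  I8 issues→A1
t=29  I8 reads
t=31  I8 exec-done
t=32  I8 writes R3

I2 = (2, 9, 11, 12)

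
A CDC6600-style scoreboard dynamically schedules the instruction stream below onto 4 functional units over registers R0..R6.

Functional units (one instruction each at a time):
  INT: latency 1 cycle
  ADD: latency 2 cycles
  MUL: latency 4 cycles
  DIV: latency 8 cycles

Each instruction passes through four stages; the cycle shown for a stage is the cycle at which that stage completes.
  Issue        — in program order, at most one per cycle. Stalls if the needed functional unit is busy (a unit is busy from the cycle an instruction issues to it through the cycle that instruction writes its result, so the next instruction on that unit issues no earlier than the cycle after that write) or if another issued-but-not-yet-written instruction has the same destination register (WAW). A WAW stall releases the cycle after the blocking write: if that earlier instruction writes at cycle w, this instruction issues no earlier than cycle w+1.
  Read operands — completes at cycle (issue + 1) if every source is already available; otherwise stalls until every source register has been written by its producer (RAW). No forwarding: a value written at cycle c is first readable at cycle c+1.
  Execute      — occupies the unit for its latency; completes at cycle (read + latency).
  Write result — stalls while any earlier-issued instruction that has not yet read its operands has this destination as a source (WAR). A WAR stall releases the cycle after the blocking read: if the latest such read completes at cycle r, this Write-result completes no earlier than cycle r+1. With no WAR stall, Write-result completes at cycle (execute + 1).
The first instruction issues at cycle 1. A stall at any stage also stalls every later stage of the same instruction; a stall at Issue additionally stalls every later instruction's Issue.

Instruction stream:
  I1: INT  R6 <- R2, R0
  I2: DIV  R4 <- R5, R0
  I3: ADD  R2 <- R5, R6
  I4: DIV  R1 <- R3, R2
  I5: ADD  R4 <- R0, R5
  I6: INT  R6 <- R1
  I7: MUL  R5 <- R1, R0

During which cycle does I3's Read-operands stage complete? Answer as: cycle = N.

  I1 | 1 | 2 | 3 | 4
  I2 | 2 | 3 | 11 | 12
  I3 | 3 | 5 | 7 | 8   RAW R6: wait I1 write@4
  I4 | 13 | 14 | 22 | 23   struct: DIV busy until I2 writes@12
  I5 | 14 | 15 | 17 | 18
  I6 | 15 | 24 | 25 | 26   RAW R1: wait I4 write@23
  I7 | 16 | 24 | 28 | 29   RAW R1: wait I4 write@23

cycle = 5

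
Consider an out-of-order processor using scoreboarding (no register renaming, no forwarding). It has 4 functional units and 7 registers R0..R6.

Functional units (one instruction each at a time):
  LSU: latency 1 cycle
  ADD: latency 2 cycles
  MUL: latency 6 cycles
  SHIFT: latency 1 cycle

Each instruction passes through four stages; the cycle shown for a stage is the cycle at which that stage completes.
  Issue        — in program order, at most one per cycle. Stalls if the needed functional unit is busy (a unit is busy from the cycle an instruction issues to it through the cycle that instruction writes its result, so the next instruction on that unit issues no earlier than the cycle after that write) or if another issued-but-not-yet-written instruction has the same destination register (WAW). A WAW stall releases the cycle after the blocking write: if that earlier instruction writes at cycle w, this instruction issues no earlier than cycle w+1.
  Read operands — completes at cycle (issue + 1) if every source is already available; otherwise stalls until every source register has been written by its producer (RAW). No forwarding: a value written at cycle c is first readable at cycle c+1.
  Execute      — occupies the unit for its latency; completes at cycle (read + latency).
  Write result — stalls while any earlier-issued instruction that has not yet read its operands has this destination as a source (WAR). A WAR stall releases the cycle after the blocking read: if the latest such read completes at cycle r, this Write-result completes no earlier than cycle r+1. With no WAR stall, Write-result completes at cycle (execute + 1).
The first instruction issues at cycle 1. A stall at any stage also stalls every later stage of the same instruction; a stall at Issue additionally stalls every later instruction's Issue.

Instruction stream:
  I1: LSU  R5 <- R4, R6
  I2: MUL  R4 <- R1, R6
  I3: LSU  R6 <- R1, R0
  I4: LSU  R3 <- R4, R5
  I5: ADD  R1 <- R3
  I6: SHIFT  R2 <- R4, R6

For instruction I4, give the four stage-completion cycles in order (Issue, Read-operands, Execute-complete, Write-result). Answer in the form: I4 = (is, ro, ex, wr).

t=1  I1 issues→LSU
t=2  I1 reads · I2 issues→MUL
t=3  I1 exec-done · I2 reads
t=4  I1 writes R5
t=5  I3 issues→LSU
t=6  I3 reads
t=7  I3 exec-done
t=8  I3 writes R6
t=9  I2 exec-done · I4 issues→LSU
t=10  I2 writes R4 · I5 issues→ADD
t=11  I4 reads · I6 issues→SHIFT
t=12  I4 exec-done · I6 reads
t=13  I4 writes R3 · I6 exec-done
t=14  I5 reads · I6 writes R2
t=16  I5 exec-done
t=17  I5 writes R1

I4 = (9, 11, 12, 13)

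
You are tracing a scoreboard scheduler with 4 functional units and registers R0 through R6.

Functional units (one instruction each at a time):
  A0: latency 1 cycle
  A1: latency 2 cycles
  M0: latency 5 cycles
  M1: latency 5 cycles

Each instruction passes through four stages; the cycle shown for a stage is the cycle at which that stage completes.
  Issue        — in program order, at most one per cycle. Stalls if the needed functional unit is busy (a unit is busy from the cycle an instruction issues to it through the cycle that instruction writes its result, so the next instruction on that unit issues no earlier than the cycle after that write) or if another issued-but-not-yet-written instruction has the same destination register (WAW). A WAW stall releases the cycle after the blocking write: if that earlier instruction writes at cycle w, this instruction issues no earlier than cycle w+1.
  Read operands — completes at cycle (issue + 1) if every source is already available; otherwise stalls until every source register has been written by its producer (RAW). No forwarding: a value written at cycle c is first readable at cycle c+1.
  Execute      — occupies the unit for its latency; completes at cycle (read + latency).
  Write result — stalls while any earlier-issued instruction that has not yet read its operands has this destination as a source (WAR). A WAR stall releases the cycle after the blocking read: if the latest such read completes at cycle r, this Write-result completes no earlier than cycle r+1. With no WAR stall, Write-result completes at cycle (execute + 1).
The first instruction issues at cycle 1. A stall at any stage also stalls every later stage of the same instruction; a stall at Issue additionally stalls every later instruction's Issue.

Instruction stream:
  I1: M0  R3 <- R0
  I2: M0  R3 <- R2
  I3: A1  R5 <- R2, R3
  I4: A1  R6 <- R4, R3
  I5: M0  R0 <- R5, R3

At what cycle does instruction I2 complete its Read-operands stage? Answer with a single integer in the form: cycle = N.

cycle = 10

t=1  I1 dispatched to M0
t=2  I1 operands ready
t=7  I1 complete
t=8  R3←I1
t=9  I2 dispatched to M0
t=10  I2 operands ready; I3 dispatched to A1
t=15  I2 complete
t=16  R3←I2
t=17  I3 operands ready
t=19  I3 complete
t=20  R5←I3
t=21  I4 dispatched to A1
t=22  I4 operands ready; I5 dispatched to M0
t=23  I5 operands ready
t=24  I4 complete
t=25  R6←I4
t=28  I5 complete
t=29  R0←I5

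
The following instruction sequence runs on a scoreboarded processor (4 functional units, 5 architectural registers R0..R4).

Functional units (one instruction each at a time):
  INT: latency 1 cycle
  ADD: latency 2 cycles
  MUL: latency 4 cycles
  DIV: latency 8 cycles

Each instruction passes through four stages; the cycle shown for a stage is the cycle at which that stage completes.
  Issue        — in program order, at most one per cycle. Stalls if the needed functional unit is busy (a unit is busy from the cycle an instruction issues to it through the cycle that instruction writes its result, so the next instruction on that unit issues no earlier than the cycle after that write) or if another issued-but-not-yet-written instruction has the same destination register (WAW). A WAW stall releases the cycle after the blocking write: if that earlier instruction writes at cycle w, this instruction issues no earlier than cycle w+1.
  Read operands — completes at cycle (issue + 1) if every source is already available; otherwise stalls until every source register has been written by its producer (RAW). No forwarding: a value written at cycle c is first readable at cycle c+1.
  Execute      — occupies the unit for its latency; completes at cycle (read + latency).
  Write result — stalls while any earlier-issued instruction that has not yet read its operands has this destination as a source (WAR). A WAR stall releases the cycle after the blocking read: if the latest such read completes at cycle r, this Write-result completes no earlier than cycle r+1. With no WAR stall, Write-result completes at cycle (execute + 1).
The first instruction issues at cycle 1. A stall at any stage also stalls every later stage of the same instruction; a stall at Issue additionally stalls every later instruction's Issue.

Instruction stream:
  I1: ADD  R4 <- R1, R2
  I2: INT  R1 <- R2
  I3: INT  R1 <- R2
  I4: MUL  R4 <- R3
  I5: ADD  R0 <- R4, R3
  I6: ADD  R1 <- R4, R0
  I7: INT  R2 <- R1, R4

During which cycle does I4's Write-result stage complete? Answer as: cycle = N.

I1 -> (1, 2, 4, 5)
I2 -> (2, 3, 4, 5)
I3 -> (6, 7, 8, 9)  // struct: INT busy until I2 writes@5
I4 -> (7, 8, 12, 13)
I5 -> (8, 14, 16, 17)  // RAW R4: wait I4 write@13
I6 -> (18, 19, 21, 22)  // struct: ADD busy until I5 writes@17
I7 -> (19, 23, 24, 25)  // RAW R1: wait I6 write@22

cycle = 13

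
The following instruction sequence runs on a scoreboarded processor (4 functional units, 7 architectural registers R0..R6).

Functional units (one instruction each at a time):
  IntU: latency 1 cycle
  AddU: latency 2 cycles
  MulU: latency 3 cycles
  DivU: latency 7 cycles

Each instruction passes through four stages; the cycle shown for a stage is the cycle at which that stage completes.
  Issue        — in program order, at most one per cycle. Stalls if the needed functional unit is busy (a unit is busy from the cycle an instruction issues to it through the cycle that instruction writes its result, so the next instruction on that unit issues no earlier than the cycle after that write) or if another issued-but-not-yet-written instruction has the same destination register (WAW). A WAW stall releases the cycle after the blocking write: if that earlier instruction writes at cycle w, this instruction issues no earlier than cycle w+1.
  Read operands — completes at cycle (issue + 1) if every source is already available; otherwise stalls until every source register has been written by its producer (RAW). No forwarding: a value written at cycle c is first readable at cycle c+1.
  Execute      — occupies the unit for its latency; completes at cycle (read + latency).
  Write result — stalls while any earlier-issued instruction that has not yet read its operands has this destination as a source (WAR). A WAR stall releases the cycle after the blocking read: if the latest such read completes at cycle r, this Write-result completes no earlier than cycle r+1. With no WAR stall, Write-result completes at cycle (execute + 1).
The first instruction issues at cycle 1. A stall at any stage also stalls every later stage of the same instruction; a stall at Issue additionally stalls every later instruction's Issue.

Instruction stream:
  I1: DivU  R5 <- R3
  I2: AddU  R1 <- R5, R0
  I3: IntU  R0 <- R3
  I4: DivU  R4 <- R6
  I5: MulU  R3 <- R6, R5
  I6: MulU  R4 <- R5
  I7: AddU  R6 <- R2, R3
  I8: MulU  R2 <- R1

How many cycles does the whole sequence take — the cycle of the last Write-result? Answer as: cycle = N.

cycle = 32

I1 -> (1, 2, 9, 10)
I2 -> (2, 11, 13, 14)  // RAW R5: wait I1 write@10
I3 -> (3, 4, 5, 12)  // WAR R0: wait I2 read@11
I4 -> (11, 12, 19, 20)  // struct: DivU busy until I1 writes@10
I5 -> (12, 13, 16, 17)
I6 -> (21, 22, 25, 26)  // WAW R4: wait I4 write@20
I7 -> (22, 23, 25, 26)
I8 -> (27, 28, 31, 32)  // struct: MulU busy until I6 writes@26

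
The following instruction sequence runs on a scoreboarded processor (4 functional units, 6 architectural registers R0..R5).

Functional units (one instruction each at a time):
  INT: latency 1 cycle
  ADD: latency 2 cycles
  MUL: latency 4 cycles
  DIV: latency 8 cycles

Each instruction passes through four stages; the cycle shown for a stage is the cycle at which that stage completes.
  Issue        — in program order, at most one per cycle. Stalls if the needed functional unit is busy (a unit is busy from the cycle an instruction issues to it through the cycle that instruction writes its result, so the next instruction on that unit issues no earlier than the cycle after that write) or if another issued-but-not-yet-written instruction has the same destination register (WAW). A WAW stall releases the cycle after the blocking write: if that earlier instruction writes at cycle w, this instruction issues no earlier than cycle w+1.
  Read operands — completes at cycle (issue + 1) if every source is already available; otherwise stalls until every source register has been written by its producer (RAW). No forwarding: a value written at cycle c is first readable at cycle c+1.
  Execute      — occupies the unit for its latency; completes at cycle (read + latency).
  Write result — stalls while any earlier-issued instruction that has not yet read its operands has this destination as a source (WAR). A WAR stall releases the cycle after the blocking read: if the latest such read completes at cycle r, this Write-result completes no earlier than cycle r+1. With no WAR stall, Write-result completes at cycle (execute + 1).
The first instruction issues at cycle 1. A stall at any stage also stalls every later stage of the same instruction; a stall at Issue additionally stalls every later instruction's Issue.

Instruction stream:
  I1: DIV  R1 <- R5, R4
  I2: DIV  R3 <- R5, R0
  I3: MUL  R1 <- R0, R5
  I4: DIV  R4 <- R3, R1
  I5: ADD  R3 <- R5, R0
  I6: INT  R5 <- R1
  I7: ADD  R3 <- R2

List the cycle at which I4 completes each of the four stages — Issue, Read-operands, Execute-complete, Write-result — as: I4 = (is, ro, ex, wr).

I1 -> (1, 2, 10, 11)
I2 -> (12, 13, 21, 22)  // struct: DIV busy until I1 writes@11
I3 -> (13, 14, 18, 19)
I4 -> (23, 24, 32, 33)  // struct: DIV busy until I2 writes@22
I5 -> (24, 25, 27, 28)
I6 -> (25, 26, 27, 28)
I7 -> (29, 30, 32, 33)  // struct: ADD busy until I5 writes@28

I4 = (23, 24, 32, 33)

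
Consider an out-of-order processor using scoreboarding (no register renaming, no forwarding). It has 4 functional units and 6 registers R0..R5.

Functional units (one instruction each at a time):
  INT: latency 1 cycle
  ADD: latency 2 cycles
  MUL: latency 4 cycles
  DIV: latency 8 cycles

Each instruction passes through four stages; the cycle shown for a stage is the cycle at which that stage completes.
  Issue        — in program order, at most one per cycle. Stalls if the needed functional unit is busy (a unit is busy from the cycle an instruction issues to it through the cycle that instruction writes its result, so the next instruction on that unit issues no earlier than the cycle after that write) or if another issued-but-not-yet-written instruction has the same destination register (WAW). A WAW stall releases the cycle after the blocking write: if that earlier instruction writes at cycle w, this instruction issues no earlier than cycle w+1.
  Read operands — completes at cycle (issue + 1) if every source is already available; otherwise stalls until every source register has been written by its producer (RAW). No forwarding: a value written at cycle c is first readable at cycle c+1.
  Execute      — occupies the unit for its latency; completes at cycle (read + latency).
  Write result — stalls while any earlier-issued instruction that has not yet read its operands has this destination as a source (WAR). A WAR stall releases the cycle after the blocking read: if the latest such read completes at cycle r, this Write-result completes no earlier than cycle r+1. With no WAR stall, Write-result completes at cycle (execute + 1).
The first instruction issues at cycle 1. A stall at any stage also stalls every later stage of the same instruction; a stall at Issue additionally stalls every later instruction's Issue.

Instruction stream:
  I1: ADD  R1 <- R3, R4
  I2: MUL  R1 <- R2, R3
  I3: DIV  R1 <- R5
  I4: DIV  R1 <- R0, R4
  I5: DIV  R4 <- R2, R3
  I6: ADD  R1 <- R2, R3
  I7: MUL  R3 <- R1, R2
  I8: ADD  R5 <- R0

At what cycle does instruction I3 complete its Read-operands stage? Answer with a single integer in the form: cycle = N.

cycle = 14

[1] I1 dispatched to ADD
[2] I1 operands ready
[4] I1 complete
[5] R1←I1
[6] I2 dispatched to MUL
[7] I2 operands ready
[11] I2 complete
[12] R1←I2
[13] I3 dispatched to DIV
[14] I3 operands ready
[22] I3 complete
[23] R1←I3
[24] I4 dispatched to DIV
[25] I4 operands ready
[33] I4 complete
[34] R1←I4
[35] I5 dispatched to DIV
[36] I5 operands ready, I6 dispatched to ADD
[37] I6 operands ready, I7 dispatched to MUL
[39] I6 complete
[40] R1←I6
[41] I7 operands ready, I8 dispatched to ADD
[42] I8 operands ready
[44] I5 complete, I8 complete
[45] R4←I5, I7 complete, R5←I8
[46] R3←I7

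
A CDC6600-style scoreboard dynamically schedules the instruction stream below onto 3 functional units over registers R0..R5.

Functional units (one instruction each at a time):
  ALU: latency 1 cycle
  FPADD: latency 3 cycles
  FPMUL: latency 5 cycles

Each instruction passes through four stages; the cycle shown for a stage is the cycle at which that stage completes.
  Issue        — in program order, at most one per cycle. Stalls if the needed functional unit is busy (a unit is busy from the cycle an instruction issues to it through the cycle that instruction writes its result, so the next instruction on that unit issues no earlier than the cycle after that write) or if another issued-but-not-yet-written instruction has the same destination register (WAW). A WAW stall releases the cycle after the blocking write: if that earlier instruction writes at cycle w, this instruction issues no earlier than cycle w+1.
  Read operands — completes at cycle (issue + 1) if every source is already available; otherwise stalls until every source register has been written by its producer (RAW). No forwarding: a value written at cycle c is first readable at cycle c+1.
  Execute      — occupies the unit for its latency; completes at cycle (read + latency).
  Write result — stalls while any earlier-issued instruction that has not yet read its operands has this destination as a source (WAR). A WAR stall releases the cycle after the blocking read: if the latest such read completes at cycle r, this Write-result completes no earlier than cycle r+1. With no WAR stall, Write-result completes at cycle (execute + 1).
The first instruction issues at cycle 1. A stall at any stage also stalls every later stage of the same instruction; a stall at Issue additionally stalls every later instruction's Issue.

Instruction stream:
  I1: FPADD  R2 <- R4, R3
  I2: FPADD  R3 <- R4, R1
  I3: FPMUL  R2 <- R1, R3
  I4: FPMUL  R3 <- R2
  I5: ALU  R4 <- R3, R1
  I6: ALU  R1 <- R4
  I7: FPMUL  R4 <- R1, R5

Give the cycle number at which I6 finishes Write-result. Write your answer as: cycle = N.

1) issue 1, read 2, done 5, write 6
2) issue 7, read 8, done 11, write 12  <struct: FPADD busy until I1 writes@6>
3) issue 8, read 13, done 18, write 19  <RAW R3: wait I2 write@12>
4) issue 20, read 21, done 26, write 27  <struct: FPMUL busy until I3 writes@19>
5) issue 21, read 28, done 29, write 30  <RAW R3: wait I4 write@27>
6) issue 31, read 32, done 33, write 34  <struct: ALU busy until I5 writes@30>
7) issue 32, read 35, done 40, write 41  <RAW R1: wait I6 write@34>

cycle = 34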